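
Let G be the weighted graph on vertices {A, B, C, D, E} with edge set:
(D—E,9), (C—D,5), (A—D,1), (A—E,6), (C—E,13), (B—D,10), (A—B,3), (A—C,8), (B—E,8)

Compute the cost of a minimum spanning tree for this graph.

15

Kruskal: consider edges lightest-first.
A—D (1): add — endpoints in different components.
A—B (3): add — endpoints in different components.
C—D (5): add — endpoints in different components.
A—E (6): add — endpoints in different components.
MST edges: A—D, A—B, C—D, A—E; total weight 1+3+5+6 = 15.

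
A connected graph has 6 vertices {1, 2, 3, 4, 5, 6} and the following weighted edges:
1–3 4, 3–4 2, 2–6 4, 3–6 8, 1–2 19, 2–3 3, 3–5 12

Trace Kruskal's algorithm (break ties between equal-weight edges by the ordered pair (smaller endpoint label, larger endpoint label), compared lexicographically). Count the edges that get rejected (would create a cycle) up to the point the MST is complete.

Sort edges by weight, then run Kruskal:
3–4 (2): add. Components now {1} {2} {3,4} {5} {6}
2–3 (3): add. Components now {1} {2,3,4} {5} {6}
1–3 (4): add. Components now {1,2,3,4} {5} {6}
2–6 (4): add. Components now {1,2,3,4,6} {5}
3–6 (8): skip — 3 and 6 already connected.
3–5 (12): add. Components now {1,2,3,4,5,6}
Edges rejected before the tree was complete: 1.

1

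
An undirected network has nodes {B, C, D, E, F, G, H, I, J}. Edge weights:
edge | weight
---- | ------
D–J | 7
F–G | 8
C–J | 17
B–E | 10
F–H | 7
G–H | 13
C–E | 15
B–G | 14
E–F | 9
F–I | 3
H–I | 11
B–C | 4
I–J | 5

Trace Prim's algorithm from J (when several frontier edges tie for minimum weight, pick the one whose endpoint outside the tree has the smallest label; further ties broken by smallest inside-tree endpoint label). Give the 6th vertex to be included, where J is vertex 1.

G

Prim, starting at J.
Step 1: cheapest edge leaving the tree is I–J (5); add I.
Step 2: cheapest edge leaving the tree is F–I (3); add F.
Step 3: cheapest edge leaving the tree is D–J (7); add D.
Step 4: cheapest edge leaving the tree is F–H (7); add H.
Step 5: cheapest edge leaving the tree is F–G (8); add G.
Step 6: cheapest edge leaving the tree is E–F (9); add E.
Step 7: cheapest edge leaving the tree is B–E (10); add B.
Step 8: cheapest edge leaving the tree is B–C (4); add C.
Vertex order: J, I, F, D, H, G, E, B, C. The 6th vertex is G.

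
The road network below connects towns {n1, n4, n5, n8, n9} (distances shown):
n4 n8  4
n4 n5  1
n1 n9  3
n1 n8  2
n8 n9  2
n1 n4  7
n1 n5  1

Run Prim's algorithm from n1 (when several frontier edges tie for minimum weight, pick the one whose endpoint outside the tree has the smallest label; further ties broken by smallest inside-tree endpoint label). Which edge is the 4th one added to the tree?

Prim, starting at n1.
Step 1: cheapest edge leaving the tree is n1 n5 (1); add n5.
Step 2: cheapest edge leaving the tree is n4 n5 (1); add n4.
Step 3: cheapest edge leaving the tree is n1 n8 (2); add n8.
Step 4: cheapest edge leaving the tree is n8 n9 (2); add n9.
The 4th edge added is n8 n9.

n8-n9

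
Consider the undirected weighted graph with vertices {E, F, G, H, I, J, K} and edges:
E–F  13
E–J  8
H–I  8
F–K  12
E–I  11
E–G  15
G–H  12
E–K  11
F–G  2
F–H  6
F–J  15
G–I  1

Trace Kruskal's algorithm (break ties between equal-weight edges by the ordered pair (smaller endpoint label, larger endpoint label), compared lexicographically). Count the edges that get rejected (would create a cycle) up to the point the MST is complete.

1

Kruskal's algorithm — process edges by increasing weight (ties by edge label):
G–I (1): add — endpoints in different components.
F–G (2): add — endpoints in different components.
F–H (6): add — endpoints in different components.
E–J (8): add — endpoints in different components.
H–I (8): skip — H and I already connected.
E–I (11): add — endpoints in different components.
E–K (11): add — endpoints in different components.
Edges rejected before the tree was complete: 1.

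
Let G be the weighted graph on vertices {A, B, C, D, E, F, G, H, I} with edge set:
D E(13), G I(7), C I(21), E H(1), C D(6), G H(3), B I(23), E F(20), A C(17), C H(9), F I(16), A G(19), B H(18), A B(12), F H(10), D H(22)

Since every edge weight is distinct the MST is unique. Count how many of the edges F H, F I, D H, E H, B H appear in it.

Sort edges by weight, then run Kruskal:
E H (1): add — endpoints in different components.
G H (3): add — endpoints in different components.
C D (6): add — endpoints in different components.
G I (7): add — endpoints in different components.
C H (9): add — endpoints in different components.
F H (10): add — endpoints in different components.
A B (12): add — endpoints in different components.
D E (13): skip — D and E already connected.
F I (16): skip — F and I already connected.
A C (17): add — endpoints in different components.
MST edge set: {E H, G H, C D, G I, C H, F H, A B, A C}.
Of the listed edges, {F H, E H} are in the MST → 2.

2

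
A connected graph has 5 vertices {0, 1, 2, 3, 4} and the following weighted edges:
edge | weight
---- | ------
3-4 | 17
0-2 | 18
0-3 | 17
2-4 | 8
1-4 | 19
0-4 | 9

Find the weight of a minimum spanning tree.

Kruskal's algorithm — process edges by increasing weight (ties by edge label):
2-4 (8): add. Components now {0} {1} {2,4} {3}
0-4 (9): add. Components now {0,2,4} {1} {3}
0-3 (17): add. Components now {0,2,3,4} {1}
3-4 (17): skip — 3 and 4 already connected.
0-2 (18): skip — 0 and 2 already connected.
1-4 (19): add. Components now {0,1,2,3,4}
MST edges: 2-4, 0-4, 0-3, 1-4; total weight 8+9+17+19 = 53.

53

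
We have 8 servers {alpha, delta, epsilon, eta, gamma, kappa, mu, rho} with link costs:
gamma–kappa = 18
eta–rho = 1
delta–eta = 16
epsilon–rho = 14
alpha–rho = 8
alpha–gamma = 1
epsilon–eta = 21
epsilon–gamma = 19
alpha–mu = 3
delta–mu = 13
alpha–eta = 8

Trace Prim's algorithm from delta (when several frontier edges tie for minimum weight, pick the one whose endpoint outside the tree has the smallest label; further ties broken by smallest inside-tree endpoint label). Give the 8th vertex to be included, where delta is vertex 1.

Grow the tree from delta using Prim:
Step 1: frontier [delta–mu 13, delta–eta 16] → take delta–mu (13); add mu.
Step 2: frontier [delta–eta 16, alpha–mu 3] → take alpha–mu (3); add alpha.
Step 3: frontier [alpha–gamma 1, alpha–eta 8, alpha–rho 8, delta–eta 16] → take alpha–gamma (1); add gamma.
Step 4: frontier [alpha–eta 8, alpha–rho 8, delta–eta 16, gamma–kappa 18, epsilon–gamma 19] → take alpha–eta (8); add eta.
Step 5: frontier [alpha–rho 8, eta–rho 1, epsilon–eta 21, gamma–kappa 18, epsilon–gamma 19] → take eta–rho (1); add rho.
Step 6: frontier [epsilon–eta 21, gamma–kappa 18, epsilon–gamma 19, epsilon–rho 14] → take epsilon–rho (14); add epsilon.
Step 7: frontier [gamma–kappa 18] → take gamma–kappa (18); add kappa.
Vertex order: delta, mu, alpha, gamma, eta, rho, epsilon, kappa. The 8th vertex is kappa.

kappa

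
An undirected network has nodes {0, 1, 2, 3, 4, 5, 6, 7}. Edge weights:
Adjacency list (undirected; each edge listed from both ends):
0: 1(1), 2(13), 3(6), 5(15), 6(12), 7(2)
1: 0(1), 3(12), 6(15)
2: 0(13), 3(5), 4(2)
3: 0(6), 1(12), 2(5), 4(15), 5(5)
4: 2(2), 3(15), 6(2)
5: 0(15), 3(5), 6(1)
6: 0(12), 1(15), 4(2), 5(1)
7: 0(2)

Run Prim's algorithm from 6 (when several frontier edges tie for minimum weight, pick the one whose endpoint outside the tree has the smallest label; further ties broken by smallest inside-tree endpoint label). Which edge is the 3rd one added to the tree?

Grow the tree from 6 using Prim:
Step 1: cheapest edge leaving the tree is 5—6 (1); add 5.
Step 2: cheapest edge leaving the tree is 4—6 (2); add 4.
Step 3: cheapest edge leaving the tree is 2—4 (2); add 2.
Step 4: cheapest edge leaving the tree is 2—3 (5); add 3.
Step 5: cheapest edge leaving the tree is 0—3 (6); add 0.
Step 6: cheapest edge leaving the tree is 0—1 (1); add 1.
Step 7: cheapest edge leaving the tree is 0—7 (2); add 7.
The 3rd edge added is 2—4.

2-4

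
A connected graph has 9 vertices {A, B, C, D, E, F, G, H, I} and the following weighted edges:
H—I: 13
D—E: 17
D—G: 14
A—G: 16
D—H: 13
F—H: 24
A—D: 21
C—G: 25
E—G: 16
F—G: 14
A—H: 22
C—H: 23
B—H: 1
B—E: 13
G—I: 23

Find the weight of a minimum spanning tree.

Kruskal's algorithm — process edges by increasing weight (ties by edge label):
B—H (1): add — endpoints in different components.
B—E (13): add — endpoints in different components.
D—H (13): add — endpoints in different components.
H—I (13): add — endpoints in different components.
D—G (14): add — endpoints in different components.
F—G (14): add — endpoints in different components.
A—G (16): add — endpoints in different components.
E—G (16): skip — E and G already connected.
D—E (17): skip — D and E already connected.
A—D (21): skip — A and D already connected.
A—H (22): skip — A and H already connected.
C—H (23): add — endpoints in different components.
MST edges: B—H, B—E, D—H, H—I, D—G, F—G, A—G, C—H; total weight 1+13+13+13+14+14+16+23 = 107.

107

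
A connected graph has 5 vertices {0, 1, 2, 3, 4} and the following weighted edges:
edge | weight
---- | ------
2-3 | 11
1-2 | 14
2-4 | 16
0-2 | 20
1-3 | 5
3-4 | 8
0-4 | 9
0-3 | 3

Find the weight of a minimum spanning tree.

27

Prim, starting at 3.
Step 1: frontier [0-3 3, 1-3 5, 3-4 8, 2-3 11] → take 0-3 (3); add 0.
Step 2: frontier [0-4 9, 0-2 20, 1-3 5, 3-4 8, 2-3 11] → take 1-3 (5); add 1.
Step 3: frontier [0-4 9, 0-2 20, 1-2 14, 3-4 8, 2-3 11] → take 3-4 (8); add 4.
Step 4: frontier [0-2 20, 1-2 14, 2-3 11, 2-4 16] → take 2-3 (11); add 2.
MST edges: 0-3, 1-3, 3-4, 2-3; total weight 3+5+8+11 = 27.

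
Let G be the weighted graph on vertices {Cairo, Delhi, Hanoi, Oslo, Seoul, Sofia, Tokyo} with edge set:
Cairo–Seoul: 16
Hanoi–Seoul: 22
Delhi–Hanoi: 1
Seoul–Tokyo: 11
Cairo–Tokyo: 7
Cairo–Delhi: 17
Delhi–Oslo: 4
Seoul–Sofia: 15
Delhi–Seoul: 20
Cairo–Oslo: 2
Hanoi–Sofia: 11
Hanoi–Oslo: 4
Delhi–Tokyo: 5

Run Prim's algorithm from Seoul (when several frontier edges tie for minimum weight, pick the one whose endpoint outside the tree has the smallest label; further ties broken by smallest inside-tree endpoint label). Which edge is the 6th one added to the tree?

Grow the tree from Seoul using Prim:
Step 1: cheapest edge leaving the tree is Seoul–Tokyo (11); add Tokyo.
Step 2: cheapest edge leaving the tree is Delhi–Tokyo (5); add Delhi.
Step 3: cheapest edge leaving the tree is Delhi–Hanoi (1); add Hanoi.
Step 4: cheapest edge leaving the tree is Delhi–Oslo (4); add Oslo.
Step 5: cheapest edge leaving the tree is Cairo–Oslo (2); add Cairo.
Step 6: cheapest edge leaving the tree is Hanoi–Sofia (11); add Sofia.
The 6th edge added is Hanoi–Sofia.

Hanoi-Sofia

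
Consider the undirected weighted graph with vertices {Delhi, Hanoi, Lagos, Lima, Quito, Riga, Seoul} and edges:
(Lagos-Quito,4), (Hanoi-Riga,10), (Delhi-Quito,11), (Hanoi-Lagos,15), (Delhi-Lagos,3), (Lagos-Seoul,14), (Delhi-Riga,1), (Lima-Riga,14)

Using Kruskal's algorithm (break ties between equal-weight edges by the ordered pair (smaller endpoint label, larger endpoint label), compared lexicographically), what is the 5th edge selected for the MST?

Lagos-Seoul

Kruskal's algorithm — process edges by increasing weight (ties by edge label):
Delhi-Riga (1): add — endpoints in different components.
Delhi-Lagos (3): add — endpoints in different components.
Lagos-Quito (4): add — endpoints in different components.
Hanoi-Riga (10): add — endpoints in different components.
Delhi-Quito (11): skip — Delhi and Quito already connected.
Lagos-Seoul (14): add — endpoints in different components.
Lima-Riga (14): add — endpoints in different components.
The 5th edge added is Lagos-Seoul.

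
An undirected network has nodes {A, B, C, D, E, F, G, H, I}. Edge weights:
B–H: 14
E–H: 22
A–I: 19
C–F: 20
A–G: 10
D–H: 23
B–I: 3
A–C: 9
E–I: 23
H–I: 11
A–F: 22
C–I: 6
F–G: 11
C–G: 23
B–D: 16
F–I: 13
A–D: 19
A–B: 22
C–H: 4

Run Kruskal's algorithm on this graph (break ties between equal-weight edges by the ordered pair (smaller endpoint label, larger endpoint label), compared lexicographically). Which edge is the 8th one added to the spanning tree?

E-H

Kruskal: consider edges lightest-first.
B–I (3): add — endpoints in different components.
C–H (4): add — endpoints in different components.
C–I (6): add — endpoints in different components.
A–C (9): add — endpoints in different components.
A–G (10): add — endpoints in different components.
F–G (11): add — endpoints in different components.
H–I (11): skip — H and I already connected.
F–I (13): skip — F and I already connected.
B–H (14): skip — B and H already connected.
B–D (16): add — endpoints in different components.
A–D (19): skip — A and D already connected.
A–I (19): skip — A and I already connected.
C–F (20): skip — C and F already connected.
A–B (22): skip — A and B already connected.
A–F (22): skip — A and F already connected.
E–H (22): add — endpoints in different components.
The 8th edge added is E–H.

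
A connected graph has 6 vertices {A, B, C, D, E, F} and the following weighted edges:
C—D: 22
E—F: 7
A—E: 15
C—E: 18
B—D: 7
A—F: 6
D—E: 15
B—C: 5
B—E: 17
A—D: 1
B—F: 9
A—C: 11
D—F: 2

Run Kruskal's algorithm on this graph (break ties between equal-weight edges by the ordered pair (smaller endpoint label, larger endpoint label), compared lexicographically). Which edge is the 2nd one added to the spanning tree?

Kruskal: consider edges lightest-first.
A—D (1): add. Components now {A,D} {B} {C} {E} {F}
D—F (2): add. Components now {A,D,F} {B} {C} {E}
B—C (5): add. Components now {A,D,F} {B,C} {E}
A—F (6): skip — A and F already connected.
B—D (7): add. Components now {A,B,C,D,F} {E}
E—F (7): add. Components now {A,B,C,D,E,F}
The 2nd edge added is D—F.

D-F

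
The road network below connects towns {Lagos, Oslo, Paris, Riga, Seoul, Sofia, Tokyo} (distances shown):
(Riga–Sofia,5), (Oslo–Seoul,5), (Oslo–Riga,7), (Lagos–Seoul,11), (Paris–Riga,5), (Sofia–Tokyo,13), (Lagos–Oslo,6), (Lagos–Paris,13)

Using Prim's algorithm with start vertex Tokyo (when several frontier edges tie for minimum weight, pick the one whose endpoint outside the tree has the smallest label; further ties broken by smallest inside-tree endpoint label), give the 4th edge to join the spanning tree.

Oslo-Riga

Prim, starting at Tokyo.
Step 1: cheapest edge leaving the tree is Sofia–Tokyo (13); add Sofia.
Step 2: cheapest edge leaving the tree is Riga–Sofia (5); add Riga.
Step 3: cheapest edge leaving the tree is Paris–Riga (5); add Paris.
Step 4: cheapest edge leaving the tree is Oslo–Riga (7); add Oslo.
Step 5: cheapest edge leaving the tree is Oslo–Seoul (5); add Seoul.
Step 6: cheapest edge leaving the tree is Lagos–Oslo (6); add Lagos.
The 4th edge added is Oslo–Riga.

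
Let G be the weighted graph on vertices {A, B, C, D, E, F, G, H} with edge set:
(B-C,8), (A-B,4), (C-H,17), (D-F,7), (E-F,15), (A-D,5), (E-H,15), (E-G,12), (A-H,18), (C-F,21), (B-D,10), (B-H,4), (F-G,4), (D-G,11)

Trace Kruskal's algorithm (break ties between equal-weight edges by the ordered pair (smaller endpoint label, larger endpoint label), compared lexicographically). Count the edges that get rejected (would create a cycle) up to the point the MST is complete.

2

Kruskal: consider edges lightest-first.
A-B (4): add — endpoints in different components.
B-H (4): add — endpoints in different components.
F-G (4): add — endpoints in different components.
A-D (5): add — endpoints in different components.
D-F (7): add — endpoints in different components.
B-C (8): add — endpoints in different components.
B-D (10): skip — B and D already connected.
D-G (11): skip — D and G already connected.
E-G (12): add — endpoints in different components.
Edges rejected before the tree was complete: 2.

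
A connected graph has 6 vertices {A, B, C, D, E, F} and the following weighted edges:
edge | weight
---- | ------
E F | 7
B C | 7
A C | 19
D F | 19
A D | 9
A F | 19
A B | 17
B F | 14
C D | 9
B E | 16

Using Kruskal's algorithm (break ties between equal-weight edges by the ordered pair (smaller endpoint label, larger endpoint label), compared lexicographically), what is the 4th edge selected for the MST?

C-D

Sort edges by weight, then run Kruskal:
B C (7): add — endpoints in different components.
E F (7): add — endpoints in different components.
A D (9): add — endpoints in different components.
C D (9): add — endpoints in different components.
B F (14): add — endpoints in different components.
The 4th edge added is C D.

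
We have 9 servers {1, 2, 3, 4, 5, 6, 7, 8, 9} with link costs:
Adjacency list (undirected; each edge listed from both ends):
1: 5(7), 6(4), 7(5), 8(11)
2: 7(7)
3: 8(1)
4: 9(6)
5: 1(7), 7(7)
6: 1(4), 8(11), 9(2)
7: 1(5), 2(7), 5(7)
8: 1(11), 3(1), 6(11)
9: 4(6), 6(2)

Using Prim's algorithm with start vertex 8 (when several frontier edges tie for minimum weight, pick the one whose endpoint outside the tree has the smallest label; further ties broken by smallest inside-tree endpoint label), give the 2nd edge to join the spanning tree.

Prim, starting at 8.
Step 1: frontier [3 8 1, 1 8 11, 6 8 11] → take 3 8 (1); add 3.
Step 2: frontier [1 8 11, 6 8 11] → take 1 8 (11); add 1.
Step 3: frontier [1 6 4, 1 7 5, 1 5 7, 6 8 11] → take 1 6 (4); add 6.
Step 4: frontier [1 7 5, 1 5 7, 6 9 2] → take 6 9 (2); add 9.
Step 5: frontier [1 7 5, 1 5 7, 4 9 6] → take 1 7 (5); add 7.
Step 6: frontier [1 5 7, 2 7 7, 5 7 7, 4 9 6] → take 4 9 (6); add 4.
Step 7: frontier [1 5 7, 2 7 7, 5 7 7] → take 2 7 (7); add 2.
Step 8: frontier [1 5 7, 5 7 7] → take 1 5 (7); add 5.
The 2nd edge added is 1 8.

1-8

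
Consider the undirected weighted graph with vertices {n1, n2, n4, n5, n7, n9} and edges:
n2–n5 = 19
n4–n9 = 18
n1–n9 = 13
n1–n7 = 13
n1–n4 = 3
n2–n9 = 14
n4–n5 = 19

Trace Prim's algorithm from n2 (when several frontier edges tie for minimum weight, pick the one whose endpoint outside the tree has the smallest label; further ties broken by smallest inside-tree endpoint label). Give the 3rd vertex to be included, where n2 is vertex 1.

n1

Grow the tree from n2 using Prim:
Step 1: cheapest edge leaving the tree is n2–n9 (14); add n9.
Step 2: cheapest edge leaving the tree is n1–n9 (13); add n1.
Step 3: cheapest edge leaving the tree is n1–n4 (3); add n4.
Step 4: cheapest edge leaving the tree is n1–n7 (13); add n7.
Step 5: cheapest edge leaving the tree is n2–n5 (19); add n5.
Vertex order: n2, n9, n1, n4, n7, n5. The 3rd vertex is n1.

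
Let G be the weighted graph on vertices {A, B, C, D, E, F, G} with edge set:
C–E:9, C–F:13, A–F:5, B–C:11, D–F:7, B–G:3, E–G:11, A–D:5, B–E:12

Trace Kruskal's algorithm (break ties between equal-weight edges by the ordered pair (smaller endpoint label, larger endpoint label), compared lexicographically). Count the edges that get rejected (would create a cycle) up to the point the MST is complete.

Sort edges by weight, then run Kruskal:
B–G (3): add — endpoints in different components.
A–D (5): add — endpoints in different components.
A–F (5): add — endpoints in different components.
D–F (7): skip — D and F already connected.
C–E (9): add — endpoints in different components.
B–C (11): add — endpoints in different components.
E–G (11): skip — E and G already connected.
B–E (12): skip — B and E already connected.
C–F (13): add — endpoints in different components.
Edges rejected before the tree was complete: 3.

3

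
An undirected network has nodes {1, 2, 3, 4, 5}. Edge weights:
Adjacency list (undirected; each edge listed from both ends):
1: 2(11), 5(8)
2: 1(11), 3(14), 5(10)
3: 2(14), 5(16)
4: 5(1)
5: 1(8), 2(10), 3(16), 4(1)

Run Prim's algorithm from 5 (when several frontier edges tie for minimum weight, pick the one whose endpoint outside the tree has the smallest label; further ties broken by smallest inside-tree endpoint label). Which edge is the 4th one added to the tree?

Prim's algorithm from 5:
Step 1: frontier [4 5 1, 1 5 8, 2 5 10, 3 5 16] → take 4 5 (1); add 4.
Step 2: frontier [1 5 8, 2 5 10, 3 5 16] → take 1 5 (8); add 1.
Step 3: frontier [1 2 11, 2 5 10, 3 5 16] → take 2 5 (10); add 2.
Step 4: frontier [2 3 14, 3 5 16] → take 2 3 (14); add 3.
The 4th edge added is 2 3.

2-3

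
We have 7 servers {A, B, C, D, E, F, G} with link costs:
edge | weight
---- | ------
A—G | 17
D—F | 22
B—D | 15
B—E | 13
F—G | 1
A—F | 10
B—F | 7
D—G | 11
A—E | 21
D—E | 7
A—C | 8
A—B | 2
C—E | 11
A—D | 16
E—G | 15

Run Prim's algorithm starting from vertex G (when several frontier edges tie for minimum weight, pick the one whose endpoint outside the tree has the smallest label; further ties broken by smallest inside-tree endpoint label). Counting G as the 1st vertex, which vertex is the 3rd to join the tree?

B

Prim, starting at G.
Step 1: cheapest edge leaving the tree is F—G (1); add F.
Step 2: cheapest edge leaving the tree is B—F (7); add B.
Step 3: cheapest edge leaving the tree is A—B (2); add A.
Step 4: cheapest edge leaving the tree is A—C (8); add C.
Step 5: cheapest edge leaving the tree is D—G (11); add D.
Step 6: cheapest edge leaving the tree is D—E (7); add E.
Vertex order: G, F, B, A, C, D, E. The 3rd vertex is B.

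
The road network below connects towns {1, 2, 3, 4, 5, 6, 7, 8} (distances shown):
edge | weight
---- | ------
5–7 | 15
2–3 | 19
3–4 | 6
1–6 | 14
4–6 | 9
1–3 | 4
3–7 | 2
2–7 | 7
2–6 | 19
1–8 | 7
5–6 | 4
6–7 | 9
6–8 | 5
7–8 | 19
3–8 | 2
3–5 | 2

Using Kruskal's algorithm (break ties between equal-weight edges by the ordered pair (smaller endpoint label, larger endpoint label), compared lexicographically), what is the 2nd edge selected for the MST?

3-7

Kruskal's algorithm — process edges by increasing weight (ties by edge label):
3–5 (2): add — endpoints in different components.
3–7 (2): add — endpoints in different components.
3–8 (2): add — endpoints in different components.
1–3 (4): add — endpoints in different components.
5–6 (4): add — endpoints in different components.
6–8 (5): skip — 6 and 8 already connected.
3–4 (6): add — endpoints in different components.
1–8 (7): skip — 1 and 8 already connected.
2–7 (7): add — endpoints in different components.
The 2nd edge added is 3–7.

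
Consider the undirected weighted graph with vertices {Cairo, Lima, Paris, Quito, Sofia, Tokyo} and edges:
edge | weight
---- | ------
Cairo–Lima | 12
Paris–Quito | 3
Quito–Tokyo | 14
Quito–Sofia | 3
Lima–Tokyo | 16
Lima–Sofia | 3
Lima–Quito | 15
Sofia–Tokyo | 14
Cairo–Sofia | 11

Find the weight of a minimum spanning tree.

Kruskal: consider edges lightest-first.
Lima–Sofia (3): add — endpoints in different components.
Paris–Quito (3): add — endpoints in different components.
Quito–Sofia (3): add — endpoints in different components.
Cairo–Sofia (11): add — endpoints in different components.
Cairo–Lima (12): skip — Cairo and Lima already connected.
Quito–Tokyo (14): add — endpoints in different components.
MST edges: Lima–Sofia, Paris–Quito, Quito–Sofia, Cairo–Sofia, Quito–Tokyo; total weight 3+3+3+11+14 = 34.

34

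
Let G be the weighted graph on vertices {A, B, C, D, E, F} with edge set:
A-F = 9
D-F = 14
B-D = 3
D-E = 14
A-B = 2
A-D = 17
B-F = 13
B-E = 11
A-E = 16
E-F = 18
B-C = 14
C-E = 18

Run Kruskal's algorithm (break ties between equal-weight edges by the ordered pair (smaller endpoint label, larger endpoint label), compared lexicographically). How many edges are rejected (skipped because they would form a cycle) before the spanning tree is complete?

1

Sort edges by weight, then run Kruskal:
A-B (2): add — endpoints in different components.
B-D (3): add — endpoints in different components.
A-F (9): add — endpoints in different components.
B-E (11): add — endpoints in different components.
B-F (13): skip — B and F already connected.
B-C (14): add — endpoints in different components.
Edges rejected before the tree was complete: 1.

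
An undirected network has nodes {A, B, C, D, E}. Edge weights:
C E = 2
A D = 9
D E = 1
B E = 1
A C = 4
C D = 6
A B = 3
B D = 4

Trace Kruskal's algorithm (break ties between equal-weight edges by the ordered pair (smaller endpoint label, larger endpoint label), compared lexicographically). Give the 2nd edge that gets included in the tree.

Kruskal's algorithm — process edges by increasing weight (ties by edge label):
B E (1): add. Components now {A} {B,E} {C} {D}
D E (1): add. Components now {A} {B,D,E} {C}
C E (2): add. Components now {A} {B,C,D,E}
A B (3): add. Components now {A,B,C,D,E}
The 2nd edge added is D E.

D-E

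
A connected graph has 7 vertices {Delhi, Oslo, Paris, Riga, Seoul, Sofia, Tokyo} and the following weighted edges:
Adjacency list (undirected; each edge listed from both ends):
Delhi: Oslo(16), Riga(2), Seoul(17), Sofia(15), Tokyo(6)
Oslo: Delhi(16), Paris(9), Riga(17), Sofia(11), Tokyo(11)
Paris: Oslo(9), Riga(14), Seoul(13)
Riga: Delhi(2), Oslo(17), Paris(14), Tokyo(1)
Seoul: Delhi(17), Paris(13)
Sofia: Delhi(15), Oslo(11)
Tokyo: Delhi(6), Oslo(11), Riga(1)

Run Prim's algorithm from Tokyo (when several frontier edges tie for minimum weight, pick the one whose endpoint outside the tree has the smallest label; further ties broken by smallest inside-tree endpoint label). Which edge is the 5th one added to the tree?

Prim's algorithm from Tokyo:
Step 1: frontier [Riga—Tokyo 1, Delhi—Tokyo 6, Oslo—Tokyo 11] → take Riga—Tokyo (1); add Riga.
Step 2: frontier [Delhi—Riga 2, Paris—Riga 14, Oslo—Riga 17, Delhi—Tokyo 6, Oslo—Tokyo 11] → take Delhi—Riga (2); add Delhi.
Step 3: frontier [Delhi—Sofia 15, Delhi—Oslo 16, Delhi—Seoul 17, Paris—Riga 14, Oslo—Riga 17, Oslo—Tokyo 11] → take Oslo—Tokyo (11); add Oslo.
Step 4: frontier [Delhi—Sofia 15, Delhi—Seoul 17, Oslo—Paris 9, Oslo—Sofia 11, Paris—Riga 14] → take Oslo—Paris (9); add Paris.
Step 5: frontier [Delhi—Sofia 15, Delhi—Seoul 17, Oslo—Sofia 11, Paris—Seoul 13] → take Oslo—Sofia (11); add Sofia.
Step 6: frontier [Delhi—Seoul 17, Paris—Seoul 13] → take Paris—Seoul (13); add Seoul.
The 5th edge added is Oslo—Sofia.

Oslo-Sofia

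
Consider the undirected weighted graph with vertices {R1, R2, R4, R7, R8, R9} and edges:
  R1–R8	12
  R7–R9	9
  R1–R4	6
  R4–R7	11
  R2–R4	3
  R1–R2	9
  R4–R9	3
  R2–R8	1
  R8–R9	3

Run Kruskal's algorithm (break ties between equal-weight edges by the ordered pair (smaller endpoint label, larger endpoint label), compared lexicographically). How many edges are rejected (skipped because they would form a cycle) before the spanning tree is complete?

Kruskal: consider edges lightest-first.
R2–R8 (1): add. Components now {R2,R8} {R4} {R1} {R7} {R9}
R2–R4 (3): add. Components now {R2,R4,R8} {R1} {R7} {R9}
R4–R9 (3): add. Components now {R2,R4,R8,R9} {R1} {R7}
R8–R9 (3): skip — R8 and R9 already connected.
R1–R4 (6): add. Components now {R1,R2,R4,R8,R9} {R7}
R1–R2 (9): skip — R2 and R1 already connected.
R7–R9 (9): add. Components now {R1,R2,R4,R7,R8,R9}
Edges rejected before the tree was complete: 2.

2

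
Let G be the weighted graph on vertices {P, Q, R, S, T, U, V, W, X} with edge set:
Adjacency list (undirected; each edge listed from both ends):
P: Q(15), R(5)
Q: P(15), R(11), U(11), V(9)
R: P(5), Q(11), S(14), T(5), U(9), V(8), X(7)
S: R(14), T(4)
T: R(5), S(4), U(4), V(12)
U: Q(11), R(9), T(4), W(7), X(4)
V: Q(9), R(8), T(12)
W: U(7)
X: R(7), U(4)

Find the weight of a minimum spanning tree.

Prim's algorithm from U:
Step 1: cheapest edge leaving the tree is T U (4); add T.
Step 2: cheapest edge leaving the tree is S T (4); add S.
Step 3: cheapest edge leaving the tree is U X (4); add X.
Step 4: cheapest edge leaving the tree is R T (5); add R.
Step 5: cheapest edge leaving the tree is P R (5); add P.
Step 6: cheapest edge leaving the tree is U W (7); add W.
Step 7: cheapest edge leaving the tree is R V (8); add V.
Step 8: cheapest edge leaving the tree is Q V (9); add Q.
MST edges: T U, S T, U X, R T, P R, U W, R V, Q V; total weight 4+4+4+5+5+7+8+9 = 46.

46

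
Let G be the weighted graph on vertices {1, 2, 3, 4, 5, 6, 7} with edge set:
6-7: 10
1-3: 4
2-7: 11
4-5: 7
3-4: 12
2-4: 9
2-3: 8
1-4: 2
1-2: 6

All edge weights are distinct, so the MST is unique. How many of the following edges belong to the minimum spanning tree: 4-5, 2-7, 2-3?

Sort edges by weight, then run Kruskal:
1-4 (2): add. Components now {1,4} {2} {3} {5} {6} {7}
1-3 (4): add. Components now {1,3,4} {2} {5} {6} {7}
1-2 (6): add. Components now {1,2,3,4} {5} {6} {7}
4-5 (7): add. Components now {1,2,3,4,5} {6} {7}
2-3 (8): skip — 2 and 3 already connected.
2-4 (9): skip — 2 and 4 already connected.
6-7 (10): add. Components now {1,2,3,4,5} {6,7}
2-7 (11): add. Components now {1,2,3,4,5,6,7}
MST edge set: {1-4, 1-3, 1-2, 4-5, 6-7, 2-7}.
Of the listed edges, {4-5, 2-7} are in the MST → 2.

2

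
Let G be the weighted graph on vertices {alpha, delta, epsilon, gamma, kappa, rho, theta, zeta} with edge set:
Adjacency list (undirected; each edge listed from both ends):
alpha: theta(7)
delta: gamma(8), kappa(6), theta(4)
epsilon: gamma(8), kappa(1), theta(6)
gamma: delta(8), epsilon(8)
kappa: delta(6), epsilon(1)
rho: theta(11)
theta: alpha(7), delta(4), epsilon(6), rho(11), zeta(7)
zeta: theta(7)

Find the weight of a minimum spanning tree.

44

Grow the tree from alpha using Prim:
Step 1: frontier [alpha—theta 7] → take alpha—theta (7); add theta.
Step 2: frontier [delta—theta 4, epsilon—theta 6, theta—zeta 7, rho—theta 11] → take delta—theta (4); add delta.
Step 3: frontier [delta—kappa 6, delta—gamma 8, epsilon—theta 6, theta—zeta 7, rho—theta 11] → take epsilon—theta (6); add epsilon.
Step 4: frontier [delta—kappa 6, delta—gamma 8, epsilon—kappa 1, epsilon—gamma 8, theta—zeta 7, rho—theta 11] → take epsilon—kappa (1); add kappa.
Step 5: frontier [delta—gamma 8, epsilon—gamma 8, theta—zeta 7, rho—theta 11] → take theta—zeta (7); add zeta.
Step 6: frontier [delta—gamma 8, epsilon—gamma 8, rho—theta 11] → take delta—gamma (8); add gamma.
Step 7: frontier [rho—theta 11] → take rho—theta (11); add rho.
MST edges: alpha—theta, delta—theta, epsilon—theta, epsilon—kappa, theta—zeta, delta—gamma, rho—theta; total weight 7+4+6+1+7+8+11 = 44.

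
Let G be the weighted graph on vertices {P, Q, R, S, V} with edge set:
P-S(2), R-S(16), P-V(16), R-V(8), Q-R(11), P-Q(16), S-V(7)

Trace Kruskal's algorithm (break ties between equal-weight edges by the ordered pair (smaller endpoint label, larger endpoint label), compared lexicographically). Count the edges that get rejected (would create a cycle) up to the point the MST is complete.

0

Kruskal's algorithm — process edges by increasing weight (ties by edge label):
P-S (2): add. Components now {P,S} {V} {R} {Q}
S-V (7): add. Components now {P,S,V} {R} {Q}
R-V (8): add. Components now {P,R,S,V} {Q}
Q-R (11): add. Components now {P,Q,R,S,V}
Edges rejected before the tree was complete: 0.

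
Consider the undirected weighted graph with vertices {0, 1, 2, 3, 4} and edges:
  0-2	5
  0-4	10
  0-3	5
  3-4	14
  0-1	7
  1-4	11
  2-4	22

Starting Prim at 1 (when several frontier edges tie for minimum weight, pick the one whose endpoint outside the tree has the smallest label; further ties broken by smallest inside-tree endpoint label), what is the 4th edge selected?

Prim, starting at 1.
Step 1: cheapest edge leaving the tree is 0-1 (7); add 0.
Step 2: cheapest edge leaving the tree is 0-2 (5); add 2.
Step 3: cheapest edge leaving the tree is 0-3 (5); add 3.
Step 4: cheapest edge leaving the tree is 0-4 (10); add 4.
The 4th edge added is 0-4.

0-4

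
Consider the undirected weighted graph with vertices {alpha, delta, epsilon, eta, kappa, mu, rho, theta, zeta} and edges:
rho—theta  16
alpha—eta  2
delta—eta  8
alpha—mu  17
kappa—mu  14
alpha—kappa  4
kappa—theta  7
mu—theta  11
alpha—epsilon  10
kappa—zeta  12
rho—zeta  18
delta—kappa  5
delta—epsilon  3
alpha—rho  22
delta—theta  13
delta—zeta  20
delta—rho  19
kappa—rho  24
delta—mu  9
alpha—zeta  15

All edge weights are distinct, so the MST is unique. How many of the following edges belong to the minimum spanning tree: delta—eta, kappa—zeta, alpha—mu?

Kruskal: consider edges lightest-first.
alpha—eta (2): add — endpoints in different components.
delta—epsilon (3): add — endpoints in different components.
alpha—kappa (4): add — endpoints in different components.
delta—kappa (5): add — endpoints in different components.
kappa—theta (7): add — endpoints in different components.
delta—eta (8): skip — delta and eta already connected.
delta—mu (9): add — endpoints in different components.
alpha—epsilon (10): skip — alpha and epsilon already connected.
mu—theta (11): skip — mu and theta already connected.
kappa—zeta (12): add — endpoints in different components.
delta—theta (13): skip — theta and delta already connected.
kappa—mu (14): skip — mu and kappa already connected.
alpha—zeta (15): skip — alpha and zeta already connected.
rho—theta (16): add — endpoints in different components.
MST edge set: {alpha—eta, delta—epsilon, alpha—kappa, delta—kappa, kappa—theta, delta—mu, kappa—zeta, rho—theta}.
Of the listed edges, {kappa—zeta} are in the MST → 1.

1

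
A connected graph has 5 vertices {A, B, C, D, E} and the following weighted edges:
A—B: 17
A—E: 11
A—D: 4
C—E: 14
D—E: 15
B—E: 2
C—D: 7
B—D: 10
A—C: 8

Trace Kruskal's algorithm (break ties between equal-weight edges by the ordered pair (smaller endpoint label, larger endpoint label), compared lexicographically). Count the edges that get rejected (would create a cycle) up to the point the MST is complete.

Sort edges by weight, then run Kruskal:
B—E (2): add. Components now {A} {B,E} {C} {D}
A—D (4): add. Components now {A,D} {B,E} {C}
C—D (7): add. Components now {A,C,D} {B,E}
A—C (8): skip — A and C already connected.
B—D (10): add. Components now {A,B,C,D,E}
Edges rejected before the tree was complete: 1.

1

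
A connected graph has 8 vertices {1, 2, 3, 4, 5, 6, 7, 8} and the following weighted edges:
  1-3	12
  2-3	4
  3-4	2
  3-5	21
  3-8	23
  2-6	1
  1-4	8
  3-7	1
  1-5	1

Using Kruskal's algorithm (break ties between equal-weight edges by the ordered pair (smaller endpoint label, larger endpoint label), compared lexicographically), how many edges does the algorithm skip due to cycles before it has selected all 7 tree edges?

Sort edges by weight, then run Kruskal:
1-5 (1): add — endpoints in different components.
2-6 (1): add — endpoints in different components.
3-7 (1): add — endpoints in different components.
3-4 (2): add — endpoints in different components.
2-3 (4): add — endpoints in different components.
1-4 (8): add — endpoints in different components.
1-3 (12): skip — 1 and 3 already connected.
3-5 (21): skip — 3 and 5 already connected.
3-8 (23): add — endpoints in different components.
Edges rejected before the tree was complete: 2.

2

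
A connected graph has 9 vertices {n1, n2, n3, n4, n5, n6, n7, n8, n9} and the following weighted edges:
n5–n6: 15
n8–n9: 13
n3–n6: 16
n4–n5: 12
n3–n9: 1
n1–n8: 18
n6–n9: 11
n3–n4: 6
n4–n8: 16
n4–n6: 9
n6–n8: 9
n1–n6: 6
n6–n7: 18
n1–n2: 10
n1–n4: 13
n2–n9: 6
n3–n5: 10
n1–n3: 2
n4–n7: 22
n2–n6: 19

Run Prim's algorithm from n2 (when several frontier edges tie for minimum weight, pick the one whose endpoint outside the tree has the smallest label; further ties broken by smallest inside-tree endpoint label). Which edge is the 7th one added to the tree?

Grow the tree from n2 using Prim:
Step 1: cheapest edge leaving the tree is n2–n9 (6); add n9.
Step 2: cheapest edge leaving the tree is n3–n9 (1); add n3.
Step 3: cheapest edge leaving the tree is n1–n3 (2); add n1.
Step 4: cheapest edge leaving the tree is n3–n4 (6); add n4.
Step 5: cheapest edge leaving the tree is n1–n6 (6); add n6.
Step 6: cheapest edge leaving the tree is n6–n8 (9); add n8.
Step 7: cheapest edge leaving the tree is n3–n5 (10); add n5.
Step 8: cheapest edge leaving the tree is n6–n7 (18); add n7.
The 7th edge added is n3–n5.

n3-n5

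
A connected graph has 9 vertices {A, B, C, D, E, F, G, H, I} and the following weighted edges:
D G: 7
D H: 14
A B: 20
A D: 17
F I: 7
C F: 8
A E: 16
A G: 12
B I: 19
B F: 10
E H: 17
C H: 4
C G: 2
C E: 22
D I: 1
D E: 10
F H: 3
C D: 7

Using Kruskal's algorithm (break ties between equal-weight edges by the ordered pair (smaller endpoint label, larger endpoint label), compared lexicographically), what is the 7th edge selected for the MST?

D-E

Kruskal: consider edges lightest-first.
D I (1): add — endpoints in different components.
C G (2): add — endpoints in different components.
F H (3): add — endpoints in different components.
C H (4): add — endpoints in different components.
C D (7): add — endpoints in different components.
D G (7): skip — D and G already connected.
F I (7): skip — F and I already connected.
C F (8): skip — C and F already connected.
B F (10): add — endpoints in different components.
D E (10): add — endpoints in different components.
A G (12): add — endpoints in different components.
The 7th edge added is D E.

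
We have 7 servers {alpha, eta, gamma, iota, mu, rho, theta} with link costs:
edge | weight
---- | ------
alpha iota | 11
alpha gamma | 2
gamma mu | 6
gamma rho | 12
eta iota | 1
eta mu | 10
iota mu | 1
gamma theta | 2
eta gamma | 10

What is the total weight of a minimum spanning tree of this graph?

24

Sort edges by weight, then run Kruskal:
eta iota (1): add. Components now {gamma} {mu} {eta,iota} {alpha} {theta} {rho}
iota mu (1): add. Components now {gamma} {eta,iota,mu} {alpha} {theta} {rho}
alpha gamma (2): add. Components now {alpha,gamma} {eta,iota,mu} {theta} {rho}
gamma theta (2): add. Components now {alpha,gamma,theta} {eta,iota,mu} {rho}
gamma mu (6): add. Components now {alpha,eta,gamma,iota,mu,theta} {rho}
eta gamma (10): skip — gamma and eta already connected.
eta mu (10): skip — mu and eta already connected.
alpha iota (11): skip — iota and alpha already connected.
gamma rho (12): add. Components now {alpha,eta,gamma,iota,mu,rho,theta}
MST edges: eta iota, iota mu, alpha gamma, gamma theta, gamma mu, gamma rho; total weight 1+1+2+2+6+12 = 24.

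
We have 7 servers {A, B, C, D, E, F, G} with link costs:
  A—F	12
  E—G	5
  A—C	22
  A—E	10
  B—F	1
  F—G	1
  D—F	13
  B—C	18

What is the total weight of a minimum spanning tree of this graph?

48

Grow the tree from A using Prim:
Step 1: cheapest edge leaving the tree is A—E (10); add E.
Step 2: cheapest edge leaving the tree is E—G (5); add G.
Step 3: cheapest edge leaving the tree is F—G (1); add F.
Step 4: cheapest edge leaving the tree is B—F (1); add B.
Step 5: cheapest edge leaving the tree is D—F (13); add D.
Step 6: cheapest edge leaving the tree is B—C (18); add C.
MST edges: A—E, E—G, F—G, B—F, D—F, B—C; total weight 10+5+1+1+13+18 = 48.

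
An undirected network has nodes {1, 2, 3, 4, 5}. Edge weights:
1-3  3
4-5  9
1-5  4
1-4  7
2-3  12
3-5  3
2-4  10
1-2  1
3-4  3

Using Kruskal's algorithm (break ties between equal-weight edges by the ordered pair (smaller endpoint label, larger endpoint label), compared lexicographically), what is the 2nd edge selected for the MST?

Kruskal: consider edges lightest-first.
1-2 (1): add — endpoints in different components.
1-3 (3): add — endpoints in different components.
3-4 (3): add — endpoints in different components.
3-5 (3): add — endpoints in different components.
The 2nd edge added is 1-3.

1-3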